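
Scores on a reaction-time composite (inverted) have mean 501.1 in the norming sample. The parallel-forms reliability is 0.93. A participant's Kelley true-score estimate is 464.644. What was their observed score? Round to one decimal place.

461.9

T̂ = ρX + (1 − ρ)μ  ⇒  X = (T̂ − (1 − ρ)μ) / ρ
X = (464.644 − 0.07 × 501.1) / 0.93 = (464.644 − 35.077) / 0.93 = 429.567 / 0.93 = 461.900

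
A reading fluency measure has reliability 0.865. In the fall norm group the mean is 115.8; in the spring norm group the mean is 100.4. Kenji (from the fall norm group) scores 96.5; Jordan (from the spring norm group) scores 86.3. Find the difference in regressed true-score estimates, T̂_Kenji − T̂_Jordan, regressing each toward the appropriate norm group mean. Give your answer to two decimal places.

T̂_Kenji = 0.865(96.5) + 0.135(115.8) = 99.1055
T̂_Jordan = 0.865(86.3) + 0.135(100.4) = 88.2035
Difference = 99.1055 − 88.2035 = 10.9020

10.90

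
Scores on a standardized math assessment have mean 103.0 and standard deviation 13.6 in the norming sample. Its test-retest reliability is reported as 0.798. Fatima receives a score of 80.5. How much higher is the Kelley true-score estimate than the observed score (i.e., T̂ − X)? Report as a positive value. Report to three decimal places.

T̂ = 0.798(80.5) + 0.202(103.0) = 64.2390 + 20.8060 = 85.04500 → 85.0450
T̂ − X = 85.0450 − 80.5 = 4.5450 → 4.545

4.545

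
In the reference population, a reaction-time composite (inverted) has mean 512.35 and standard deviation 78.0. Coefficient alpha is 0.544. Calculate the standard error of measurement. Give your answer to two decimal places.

52.67

SEM = SD · √(1 − ρ) = 78.0 × √0.456 = 78.0 × 0.6753 = 52.672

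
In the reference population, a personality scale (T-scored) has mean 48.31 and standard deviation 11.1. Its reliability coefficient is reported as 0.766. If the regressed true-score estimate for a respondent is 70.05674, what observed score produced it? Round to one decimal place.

76.7

T̂ = ρX + (1 − ρ)μ  ⇒  X = (T̂ − (1 − ρ)μ) / ρ
X = (70.05674 − 0.234 × 48.31) / 0.766 = (70.05674 − 11.30454) / 0.766 = 58.75220 / 0.766 = 76.700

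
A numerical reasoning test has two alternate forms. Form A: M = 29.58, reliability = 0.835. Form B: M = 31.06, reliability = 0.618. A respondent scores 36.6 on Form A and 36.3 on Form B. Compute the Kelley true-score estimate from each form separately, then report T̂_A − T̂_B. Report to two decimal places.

1.14

T̂_A = 0.835(36.6) + 0.165(29.58) = 35.4417
T̂_B = 0.618(36.3) + 0.382(31.06) = 34.2983
T̂_A − T̂_B = 1.1434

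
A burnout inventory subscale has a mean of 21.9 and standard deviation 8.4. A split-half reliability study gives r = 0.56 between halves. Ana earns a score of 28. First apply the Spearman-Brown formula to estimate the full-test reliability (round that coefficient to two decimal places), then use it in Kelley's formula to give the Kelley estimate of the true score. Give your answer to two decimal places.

26.29

Spearman-Brown: ρ = 2r/(1 + r) = 2(0.56)/(1 + 0.56) = 1.120/1.56 = 0.7179 → 0.72
Kelley's formula gives T̂ = 0.72·28 + 0.28·21.9 = 20.16 + 6.132 = 26.292.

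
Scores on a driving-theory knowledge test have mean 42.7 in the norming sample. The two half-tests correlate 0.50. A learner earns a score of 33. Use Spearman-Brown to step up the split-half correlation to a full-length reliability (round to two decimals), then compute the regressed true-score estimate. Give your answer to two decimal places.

Spearman-Brown: ρ = 2r/(1 + r) = 2(0.50)/(1 + 0.50) = 1.000/1.50 = 0.6667 → 0.67
Weight the observed score by reliability and the mean by (1 − reliability): T̂ = 0.67·33 + 0.33·42.7 = 22.11 + 14.091 = 36.201.

36.20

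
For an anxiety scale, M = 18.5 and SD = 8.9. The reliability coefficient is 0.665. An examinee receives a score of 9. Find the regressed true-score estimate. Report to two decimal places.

T̂ = 0.665(9) + 0.335(18.5) = 5.985 + 6.1975 = 12.183 → 12.18

12.18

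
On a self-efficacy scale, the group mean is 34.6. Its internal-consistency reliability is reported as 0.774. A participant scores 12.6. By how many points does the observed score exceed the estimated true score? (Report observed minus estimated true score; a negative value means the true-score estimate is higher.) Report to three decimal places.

Weight the observed score by reliability and the mean by (1 − reliability): T̂ = 0.774·12.6 + 0.226·34.6 = 9.7524 + 7.8196 = 17.57200.
X − T̂ = 12.6 − 17.5720 = -4.9720 → -4.972

-4.972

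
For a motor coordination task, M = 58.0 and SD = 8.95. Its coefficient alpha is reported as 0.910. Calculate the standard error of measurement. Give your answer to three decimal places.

2.685

SEM = SD · √(1 − ρ) = 8.95 × √0.090 = 8.95 × 0.3000 = 2.6850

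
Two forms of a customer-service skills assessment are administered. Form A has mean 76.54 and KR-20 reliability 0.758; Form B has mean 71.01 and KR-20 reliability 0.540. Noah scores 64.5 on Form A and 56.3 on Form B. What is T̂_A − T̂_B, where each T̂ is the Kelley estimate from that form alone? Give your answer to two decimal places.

T̂_A = 0.758(64.5) + 0.242(76.54) = 67.4137
T̂_B = 0.540(56.3) + 0.460(71.01) = 63.0666
T̂_A − T̂_B = 4.3471

4.35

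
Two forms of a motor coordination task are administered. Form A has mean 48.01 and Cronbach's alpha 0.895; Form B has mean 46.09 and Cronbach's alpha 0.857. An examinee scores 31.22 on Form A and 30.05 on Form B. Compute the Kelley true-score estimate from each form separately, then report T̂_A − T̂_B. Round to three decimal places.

T̂_A = 0.895(31.22) + 0.105(48.01) = 32.98295
T̂_B = 0.857(30.05) + 0.143(46.09) = 32.34372
T̂_A − T̂_B = 0.63923

0.639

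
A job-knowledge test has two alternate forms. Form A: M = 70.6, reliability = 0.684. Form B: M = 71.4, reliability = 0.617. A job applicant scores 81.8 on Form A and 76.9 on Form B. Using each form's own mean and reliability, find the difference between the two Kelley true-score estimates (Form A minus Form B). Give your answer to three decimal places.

3.467

T̂_A = 0.684(81.8) + 0.316(70.6) = 78.26080
T̂_B = 0.617(76.9) + 0.383(71.4) = 74.79350
T̂_A − T̂_B = 3.46730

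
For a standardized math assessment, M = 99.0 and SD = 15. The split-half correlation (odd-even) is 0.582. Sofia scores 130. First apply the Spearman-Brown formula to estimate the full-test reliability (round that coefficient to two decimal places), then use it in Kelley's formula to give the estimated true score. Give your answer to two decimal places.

121.94

Spearman-Brown: ρ = 2r/(1 + r) = 2(0.582)/(1 + 0.582) = 1.1640/1.582 = 0.7358 → 0.74
Weight the observed score by reliability and the mean by (1 − reliability): T̂ = 0.74·130 + 0.26·99.0 = 96.20 + 25.740 = 121.940.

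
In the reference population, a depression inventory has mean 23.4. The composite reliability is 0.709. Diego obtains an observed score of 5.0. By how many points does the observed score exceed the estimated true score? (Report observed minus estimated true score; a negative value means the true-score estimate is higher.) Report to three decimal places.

T̂ = 0.709(5.0) + 0.291(23.4) = 3.5450 + 6.8094 = 10.35440 → 10.3544
X − T̂ = 5.0 − 10.3544 = -5.3544 → -5.354

-5.354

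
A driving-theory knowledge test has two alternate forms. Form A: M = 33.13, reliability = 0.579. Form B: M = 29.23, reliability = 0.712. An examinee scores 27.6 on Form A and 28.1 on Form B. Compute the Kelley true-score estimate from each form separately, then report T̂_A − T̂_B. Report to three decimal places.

T̂_A = 0.579(27.6) + 0.421(33.13) = 29.92813
T̂_B = 0.712(28.1) + 0.288(29.23) = 28.42544
T̂_A − T̂_B = 1.50269

1.503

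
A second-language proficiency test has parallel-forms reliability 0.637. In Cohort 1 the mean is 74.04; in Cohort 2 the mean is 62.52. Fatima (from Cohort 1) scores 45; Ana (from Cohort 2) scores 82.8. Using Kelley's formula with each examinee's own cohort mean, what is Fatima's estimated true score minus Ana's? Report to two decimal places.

T̂_Fatima = 0.637(45) + 0.363(74.04) = 55.5415
T̂_Ana = 0.637(82.8) + 0.363(62.52) = 75.4384
Difference = 55.5415 − 75.4384 = -19.8968

-19.90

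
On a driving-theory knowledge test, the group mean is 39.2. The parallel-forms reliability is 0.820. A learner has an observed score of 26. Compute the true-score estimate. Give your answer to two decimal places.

28.38

T̂ = ρX + (1 − ρ)μ
  = 0.820 × 26 + 0.180 × 39.2
  = 21.320 + 7.0560
  = 28.376
  ≈ 28.38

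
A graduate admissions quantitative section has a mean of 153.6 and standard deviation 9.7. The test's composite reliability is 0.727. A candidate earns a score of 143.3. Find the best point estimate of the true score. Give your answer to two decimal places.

146.11

Kelley's formula gives T̂ = 0.727·143.3 + 0.273·153.6 = 104.1791 + 41.9328 = 146.112.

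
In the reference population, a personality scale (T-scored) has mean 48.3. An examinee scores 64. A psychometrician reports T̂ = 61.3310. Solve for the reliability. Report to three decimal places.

T̂ = ρX + (1 − ρ)μ  ⇒  T̂ − μ = ρ(X − μ)
ρ = (T̂ − μ)/(X − μ) = (61.3310 − 48.3) / (64 − 48.3) = 13.0310 / 15.7 = 0.83000

0.830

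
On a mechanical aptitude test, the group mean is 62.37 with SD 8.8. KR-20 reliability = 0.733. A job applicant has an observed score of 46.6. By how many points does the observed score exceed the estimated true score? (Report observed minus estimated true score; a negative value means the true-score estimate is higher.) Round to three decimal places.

-4.211

Weight the observed score by reliability and the mean by (1 − reliability): T̂ = 0.733·46.6 + 0.267·62.37 = 34.1578 + 16.65279 = 50.81059.
X − T̂ = 46.6 − 50.8106 = -4.2106 → -4.211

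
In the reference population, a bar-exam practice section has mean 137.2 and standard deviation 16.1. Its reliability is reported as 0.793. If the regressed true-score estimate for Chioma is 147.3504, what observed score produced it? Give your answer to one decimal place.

T̂ = ρX + (1 − ρ)μ  ⇒  X = (T̂ − (1 − ρ)μ) / ρ
X = (147.3504 − 0.207 × 137.2) / 0.793 = (147.3504 − 28.4004) / 0.793 = 118.9500 / 0.793 = 150.000

150.0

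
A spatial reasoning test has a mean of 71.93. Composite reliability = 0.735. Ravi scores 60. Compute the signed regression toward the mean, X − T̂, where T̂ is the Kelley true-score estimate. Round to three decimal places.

T̂ = 0.735(60) + 0.265(71.93) = 44.100 + 19.06145 = 63.16145 → 63.1615
X − T̂ = 60 − 63.1615 = -3.1615 → -3.161

-3.161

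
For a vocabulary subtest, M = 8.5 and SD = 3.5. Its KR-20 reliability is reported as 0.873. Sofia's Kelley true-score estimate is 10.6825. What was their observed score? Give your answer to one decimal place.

11.0

T̂ = ρX + (1 − ρ)μ  ⇒  X = (T̂ − (1 − ρ)μ) / ρ
X = (10.6825 − 0.127 × 8.5) / 0.873 = (10.6825 − 1.0795) / 0.873 = 9.6030 / 0.873 = 11.000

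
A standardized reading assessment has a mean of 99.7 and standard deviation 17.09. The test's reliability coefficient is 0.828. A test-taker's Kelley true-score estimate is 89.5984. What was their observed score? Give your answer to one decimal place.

T̂ = ρX + (1 − ρ)μ  ⇒  X = (T̂ − (1 − ρ)μ) / ρ
X = (89.5984 − 0.172 × 99.7) / 0.828 = (89.5984 − 17.1484) / 0.828 = 72.4500 / 0.828 = 87.500

87.5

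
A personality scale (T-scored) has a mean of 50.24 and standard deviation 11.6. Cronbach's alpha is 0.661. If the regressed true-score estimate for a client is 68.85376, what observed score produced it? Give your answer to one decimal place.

T̂ = ρX + (1 − ρ)μ  ⇒  X = (T̂ − (1 − ρ)μ) / ρ
X = (68.85376 − 0.339 × 50.24) / 0.661 = (68.85376 − 17.03136) / 0.661 = 51.82240 / 0.661 = 78.400

78.4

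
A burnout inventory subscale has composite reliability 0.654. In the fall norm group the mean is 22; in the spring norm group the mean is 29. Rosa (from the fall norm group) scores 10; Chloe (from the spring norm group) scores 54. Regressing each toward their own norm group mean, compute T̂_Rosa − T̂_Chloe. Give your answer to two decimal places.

T̂_Rosa = 0.654(10) + 0.346(22) = 14.1520
T̂_Chloe = 0.654(54) + 0.346(29) = 45.3500
Difference = 14.1520 − 45.3500 = -31.1980

-31.20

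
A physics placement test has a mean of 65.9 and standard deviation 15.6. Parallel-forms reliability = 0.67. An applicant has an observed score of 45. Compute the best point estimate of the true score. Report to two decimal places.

T̂ = ρX + (1 − ρ)μ
  = 0.67 × 45 + 0.33 × 65.9
  = 30.15 + 21.747
  = 51.897
  ≈ 51.90

51.90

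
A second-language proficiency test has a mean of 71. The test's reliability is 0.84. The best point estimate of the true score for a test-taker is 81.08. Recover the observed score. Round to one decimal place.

T̂ = ρX + (1 − ρ)μ  ⇒  X = (T̂ − (1 − ρ)μ) / ρ
X = (81.08 − 0.16 × 71) / 0.84 = (81.08 − 11.36) / 0.84 = 69.72 / 0.84 = 83.000

83.0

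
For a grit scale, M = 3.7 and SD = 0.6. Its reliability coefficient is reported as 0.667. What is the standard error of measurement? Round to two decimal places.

SEM = SD · √(1 − ρ) = 0.6 × √0.333 = 0.6 × 0.5771 = 0.346

0.35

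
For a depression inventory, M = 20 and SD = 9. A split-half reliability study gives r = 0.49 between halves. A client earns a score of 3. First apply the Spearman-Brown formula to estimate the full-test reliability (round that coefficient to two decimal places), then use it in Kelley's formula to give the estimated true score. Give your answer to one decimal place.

8.8

Spearman-Brown: ρ = 2r/(1 + r) = 2(0.49)/(1 + 0.49) = 0.980/1.49 = 0.6577 → 0.66
Kelley's formula gives T̂ = 0.66·3 + 0.34·20 = 1.98 + 6.80 = 8.78.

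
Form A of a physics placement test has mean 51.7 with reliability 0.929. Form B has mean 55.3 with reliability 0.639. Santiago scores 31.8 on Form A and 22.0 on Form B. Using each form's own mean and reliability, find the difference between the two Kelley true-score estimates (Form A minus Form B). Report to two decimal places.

-0.81

T̂_A = 0.929(31.8) + 0.071(51.7) = 33.2129
T̂_B = 0.639(22.0) + 0.361(55.3) = 34.0213
T̂_A − T̂_B = -0.8084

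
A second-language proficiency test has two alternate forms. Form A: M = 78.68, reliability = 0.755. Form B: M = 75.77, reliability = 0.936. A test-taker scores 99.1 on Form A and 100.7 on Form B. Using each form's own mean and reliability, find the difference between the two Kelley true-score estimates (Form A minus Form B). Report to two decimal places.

-5.01

T̂_A = 0.755(99.1) + 0.245(78.68) = 94.0971
T̂_B = 0.936(100.7) + 0.064(75.77) = 99.1045
T̂_A − T̂_B = -5.0074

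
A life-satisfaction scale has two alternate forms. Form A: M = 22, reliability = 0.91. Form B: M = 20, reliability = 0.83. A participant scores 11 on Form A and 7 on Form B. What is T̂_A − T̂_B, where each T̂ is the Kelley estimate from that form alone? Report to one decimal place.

T̂_A = 0.91(11) + 0.09(22) = 11.990
T̂_B = 0.83(7) + 0.17(20) = 9.210
T̂_A − T̂_B = 2.780

2.8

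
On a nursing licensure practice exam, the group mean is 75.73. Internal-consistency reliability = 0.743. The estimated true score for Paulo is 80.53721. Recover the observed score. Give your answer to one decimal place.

82.2

T̂ = ρX + (1 − ρ)μ  ⇒  X = (T̂ − (1 − ρ)μ) / ρ
X = (80.53721 − 0.257 × 75.73) / 0.743 = (80.53721 − 19.46261) / 0.743 = 61.07460 / 0.743 = 82.200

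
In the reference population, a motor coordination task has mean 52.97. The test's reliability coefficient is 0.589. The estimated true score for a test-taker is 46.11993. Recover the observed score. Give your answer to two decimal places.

41.34

T̂ = ρX + (1 − ρ)μ  ⇒  X = (T̂ − (1 − ρ)μ) / ρ
X = (46.11993 − 0.411 × 52.97) / 0.589 = (46.11993 − 21.77067) / 0.589 = 24.34926 / 0.589 = 41.3400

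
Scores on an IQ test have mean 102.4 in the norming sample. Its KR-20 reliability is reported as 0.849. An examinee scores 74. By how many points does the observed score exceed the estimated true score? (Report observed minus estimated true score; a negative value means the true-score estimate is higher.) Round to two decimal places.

T̂ = 0.849(74) + 0.151(102.4) = 62.826 + 15.4624 = 78.2884 → 78.288
X − T̂ = 74 − 78.288 = -4.288 → -4.29

-4.29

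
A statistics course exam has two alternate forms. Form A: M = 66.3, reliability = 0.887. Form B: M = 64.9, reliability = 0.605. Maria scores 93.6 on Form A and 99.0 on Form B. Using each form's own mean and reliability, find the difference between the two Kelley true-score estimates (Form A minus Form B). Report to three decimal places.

T̂_A = 0.887(93.6) + 0.113(66.3) = 90.51510
T̂_B = 0.605(99.0) + 0.395(64.9) = 85.53050
T̂_A − T̂_B = 4.98460

4.985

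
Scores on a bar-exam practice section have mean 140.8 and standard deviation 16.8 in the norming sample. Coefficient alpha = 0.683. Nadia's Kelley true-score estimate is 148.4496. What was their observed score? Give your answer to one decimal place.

152.0

T̂ = ρX + (1 − ρ)μ  ⇒  X = (T̂ − (1 − ρ)μ) / ρ
X = (148.4496 − 0.317 × 140.8) / 0.683 = (148.4496 − 44.6336) / 0.683 = 103.8160 / 0.683 = 152.000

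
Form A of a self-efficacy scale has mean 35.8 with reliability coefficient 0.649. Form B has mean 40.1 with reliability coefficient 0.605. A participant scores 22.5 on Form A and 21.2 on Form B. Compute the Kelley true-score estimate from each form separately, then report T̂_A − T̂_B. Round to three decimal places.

-1.497

T̂_A = 0.649(22.5) + 0.351(35.8) = 27.16830
T̂_B = 0.605(21.2) + 0.395(40.1) = 28.66550
T̂_A − T̂_B = -1.49720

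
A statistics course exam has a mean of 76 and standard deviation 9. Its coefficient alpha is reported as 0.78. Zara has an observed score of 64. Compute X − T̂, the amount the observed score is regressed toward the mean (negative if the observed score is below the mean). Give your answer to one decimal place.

-2.6

Regress the observed score toward the mean by the unreliability: T̂ = 0.78·64 + 0.22·76 = 49.92 + 16.72 = 66.640.
X − T̂ = 64 − 66.64 = -2.64 → -2.6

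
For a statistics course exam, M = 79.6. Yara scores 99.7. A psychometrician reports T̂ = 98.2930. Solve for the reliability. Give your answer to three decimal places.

T̂ = ρX + (1 − ρ)μ  ⇒  T̂ − μ = ρ(X − μ)
ρ = (T̂ − μ)/(X − μ) = (98.2930 − 79.6) / (99.7 − 79.6) = 18.6930 / 20.1 = 0.93000

0.930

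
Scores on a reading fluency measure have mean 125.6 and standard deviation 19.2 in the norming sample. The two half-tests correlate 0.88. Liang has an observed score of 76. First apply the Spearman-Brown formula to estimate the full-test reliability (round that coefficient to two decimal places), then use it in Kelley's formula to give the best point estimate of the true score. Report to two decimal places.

78.98

Spearman-Brown: ρ = 2r/(1 + r) = 2(0.88)/(1 + 0.88) = 1.760/1.88 = 0.9362 → 0.94
T̂ = ρX + (1 − ρ)μ
  = 0.94 × 76 + 0.06 × 125.6
  = 71.44 + 7.536
  = 78.976
  ≈ 78.98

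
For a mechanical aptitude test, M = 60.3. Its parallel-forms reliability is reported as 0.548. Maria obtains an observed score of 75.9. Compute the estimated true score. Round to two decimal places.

T̂ = ρX + (1 − ρ)μ
  = 0.548 × 75.9 + 0.452 × 60.3
  = 41.5932 + 27.2556
  = 68.849
  ≈ 68.85

68.85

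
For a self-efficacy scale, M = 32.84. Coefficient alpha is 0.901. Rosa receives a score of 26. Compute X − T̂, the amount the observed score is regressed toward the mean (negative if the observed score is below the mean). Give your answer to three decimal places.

T̂ = 0.901(26) + 0.099(32.84) = 23.426 + 3.25116 = 26.67716 → 26.6772
X − T̂ = 26 − 26.6772 = -0.6772 → -0.677

-0.677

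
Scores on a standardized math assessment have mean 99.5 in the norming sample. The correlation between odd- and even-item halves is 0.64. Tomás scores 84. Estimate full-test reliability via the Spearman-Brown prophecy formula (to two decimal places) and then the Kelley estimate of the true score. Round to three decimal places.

87.410

Spearman-Brown: ρ = 2r/(1 + r) = 2(0.64)/(1 + 0.64) = 1.280/1.64 = 0.7805 → 0.78
Weight the observed score by reliability and the mean by (1 − reliability): T̂ = 0.78·84 + 0.22·99.5 = 65.52 + 21.890 = 87.4100.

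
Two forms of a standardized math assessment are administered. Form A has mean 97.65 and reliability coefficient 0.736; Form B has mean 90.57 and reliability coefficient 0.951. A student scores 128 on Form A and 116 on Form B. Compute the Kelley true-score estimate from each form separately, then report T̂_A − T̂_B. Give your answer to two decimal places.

T̂_A = 0.736(128) + 0.264(97.65) = 119.9876
T̂_B = 0.951(116) + 0.049(90.57) = 114.7539
T̂_A − T̂_B = 5.2337

5.23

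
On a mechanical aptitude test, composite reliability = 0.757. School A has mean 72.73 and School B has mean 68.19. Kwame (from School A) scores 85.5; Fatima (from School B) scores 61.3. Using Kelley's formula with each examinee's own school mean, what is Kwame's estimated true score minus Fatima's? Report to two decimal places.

T̂_Kwame = 0.757(85.5) + 0.243(72.73) = 82.3969
T̂_Fatima = 0.757(61.3) + 0.243(68.19) = 62.9743
Difference = 82.3969 − 62.9743 = 19.4226

19.42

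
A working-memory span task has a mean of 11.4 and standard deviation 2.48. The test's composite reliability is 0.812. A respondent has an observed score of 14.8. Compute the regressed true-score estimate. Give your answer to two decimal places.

14.16

Regress the observed score toward the mean by the unreliability: T̂ = 0.812·14.8 + 0.188·11.4 = 12.0176 + 2.1432 = 14.161.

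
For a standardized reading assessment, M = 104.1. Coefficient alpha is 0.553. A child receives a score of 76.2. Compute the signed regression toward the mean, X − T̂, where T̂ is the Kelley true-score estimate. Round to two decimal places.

-12.47

T̂ = ρX + (1 − ρ)μ
  = 0.553 × 76.2 + 0.447 × 104.1
  = 42.1386 + 46.5327
  = 88.6713
  ≈ 88.671
X − T̂ = 76.2 − 88.671 = -12.471 → -12.47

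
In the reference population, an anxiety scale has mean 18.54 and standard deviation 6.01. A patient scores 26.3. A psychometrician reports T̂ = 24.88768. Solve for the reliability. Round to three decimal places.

0.818

T̂ = ρX + (1 − ρ)μ  ⇒  T̂ − μ = ρ(X − μ)
ρ = (T̂ − μ)/(X − μ) = (24.88768 − 18.54) / (26.3 − 18.54) = 6.34768 / 7.76 = 0.81800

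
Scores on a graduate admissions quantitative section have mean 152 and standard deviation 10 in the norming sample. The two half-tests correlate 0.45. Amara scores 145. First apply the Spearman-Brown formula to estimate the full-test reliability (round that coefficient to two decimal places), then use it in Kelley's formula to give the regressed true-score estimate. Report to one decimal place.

147.7

Spearman-Brown: ρ = 2r/(1 + r) = 2(0.45)/(1 + 0.45) = 0.900/1.45 = 0.6207 → 0.62
T̂ = ρX + (1 − ρ)μ
  = 0.62 × 145 + 0.38 × 152
  = 89.90 + 57.76
  = 147.66
  ≈ 147.7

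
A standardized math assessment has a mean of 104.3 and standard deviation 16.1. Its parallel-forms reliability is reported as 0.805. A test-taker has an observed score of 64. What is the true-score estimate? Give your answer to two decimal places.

71.86

Weight the observed score by reliability and the mean by (1 − reliability): T̂ = 0.805·64 + 0.195·104.3 = 51.520 + 20.3385 = 71.859.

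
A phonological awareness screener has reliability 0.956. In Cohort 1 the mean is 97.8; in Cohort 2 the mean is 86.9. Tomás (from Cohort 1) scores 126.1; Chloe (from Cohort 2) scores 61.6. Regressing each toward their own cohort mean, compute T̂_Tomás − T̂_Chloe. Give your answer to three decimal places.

T̂_Tomás = 0.956(126.1) + 0.044(97.8) = 124.85480
T̂_Chloe = 0.956(61.6) + 0.044(86.9) = 62.71320
Difference = 124.85480 − 62.71320 = 62.14160

62.142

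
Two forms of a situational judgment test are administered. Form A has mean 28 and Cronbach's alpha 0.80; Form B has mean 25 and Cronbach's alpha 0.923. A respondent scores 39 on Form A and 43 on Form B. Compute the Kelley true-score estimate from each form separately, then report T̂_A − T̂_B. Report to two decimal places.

T̂_A = 0.80(39) + 0.20(28) = 36.8000
T̂_B = 0.923(43) + 0.077(25) = 41.6140
T̂_A − T̂_B = -4.8140

-4.81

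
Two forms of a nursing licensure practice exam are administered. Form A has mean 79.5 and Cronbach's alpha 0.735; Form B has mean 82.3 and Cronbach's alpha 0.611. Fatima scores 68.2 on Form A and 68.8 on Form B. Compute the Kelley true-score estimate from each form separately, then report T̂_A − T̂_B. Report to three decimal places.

-2.857

T̂_A = 0.735(68.2) + 0.265(79.5) = 71.19450
T̂_B = 0.611(68.8) + 0.389(82.3) = 74.05150
T̂_A − T̂_B = -2.85700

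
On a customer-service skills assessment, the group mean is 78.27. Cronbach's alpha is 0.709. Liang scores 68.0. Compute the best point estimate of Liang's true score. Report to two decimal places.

Regress the observed score toward the mean by the unreliability: T̂ = 0.709·68.0 + 0.291·78.27 = 48.2120 + 22.77657 = 70.989.

70.99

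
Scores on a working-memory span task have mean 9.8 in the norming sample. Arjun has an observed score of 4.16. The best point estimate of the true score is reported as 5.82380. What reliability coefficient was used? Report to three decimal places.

0.705

T̂ = ρX + (1 − ρ)μ  ⇒  T̂ − μ = ρ(X − μ)
ρ = (T̂ − μ)/(X − μ) = (5.82380 − 9.8) / (4.16 − 9.8) = -3.97620 / -5.64 = 0.70500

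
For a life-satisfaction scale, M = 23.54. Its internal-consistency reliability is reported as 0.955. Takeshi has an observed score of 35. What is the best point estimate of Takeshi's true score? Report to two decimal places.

34.48

T̂ = ρX + (1 − ρ)μ
  = 0.955 × 35 + 0.045 × 23.54
  = 33.425 + 1.05930
  = 34.484
  ≈ 34.48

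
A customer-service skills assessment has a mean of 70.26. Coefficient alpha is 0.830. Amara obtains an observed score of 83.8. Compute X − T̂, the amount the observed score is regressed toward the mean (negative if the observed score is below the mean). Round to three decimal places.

T̂ = 0.830(83.8) + 0.170(70.26) = 69.5540 + 11.94420 = 81.49820 → 81.4982
X − T̂ = 83.8 − 81.4982 = 2.3018 → 2.302

2.302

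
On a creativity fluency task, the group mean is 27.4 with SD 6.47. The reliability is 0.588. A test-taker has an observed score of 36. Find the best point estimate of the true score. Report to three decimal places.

T̂ = ρX + (1 − ρ)μ
  = 0.588 × 36 + 0.412 × 27.4
  = 21.168 + 11.2888
  = 32.4568
  ≈ 32.457

32.457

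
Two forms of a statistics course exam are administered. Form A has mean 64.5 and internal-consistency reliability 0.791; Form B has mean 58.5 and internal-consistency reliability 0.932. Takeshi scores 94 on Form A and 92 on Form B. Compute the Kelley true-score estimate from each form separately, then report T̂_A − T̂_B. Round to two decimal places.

-1.89

T̂_A = 0.791(94) + 0.209(64.5) = 87.8345
T̂_B = 0.932(92) + 0.068(58.5) = 89.7220
T̂_A − T̂_B = -1.8875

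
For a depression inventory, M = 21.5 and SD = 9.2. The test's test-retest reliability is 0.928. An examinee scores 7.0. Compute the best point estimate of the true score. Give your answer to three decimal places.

T̂ = ρX + (1 − ρ)μ
  = 0.928 × 7.0 + 0.072 × 21.5
  = 6.4960 + 1.5480
  = 8.0440
  ≈ 8.044

8.044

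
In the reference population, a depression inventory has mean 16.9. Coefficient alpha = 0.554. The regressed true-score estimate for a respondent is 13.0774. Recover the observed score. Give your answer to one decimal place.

10.0

T̂ = ρX + (1 − ρ)μ  ⇒  X = (T̂ − (1 − ρ)μ) / ρ
X = (13.0774 − 0.446 × 16.9) / 0.554 = (13.0774 − 7.5374) / 0.554 = 5.5400 / 0.554 = 10.000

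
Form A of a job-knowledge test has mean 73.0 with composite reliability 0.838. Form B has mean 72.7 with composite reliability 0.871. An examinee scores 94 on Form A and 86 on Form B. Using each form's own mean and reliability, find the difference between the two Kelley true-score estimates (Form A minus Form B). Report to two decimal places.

T̂_A = 0.838(94) + 0.162(73.0) = 90.5980
T̂_B = 0.871(86) + 0.129(72.7) = 84.2843
T̂_A − T̂_B = 6.3137

6.31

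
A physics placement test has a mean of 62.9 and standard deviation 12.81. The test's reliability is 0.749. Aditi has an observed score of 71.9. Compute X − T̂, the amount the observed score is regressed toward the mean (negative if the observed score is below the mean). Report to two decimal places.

T̂ = ρX + (1 − ρ)μ
  = 0.749 × 71.9 + 0.251 × 62.9
  = 53.8531 + 15.7879
  = 69.6410
  ≈ 69.641
X − T̂ = 71.9 − 69.641 = 2.259 → 2.26

2.26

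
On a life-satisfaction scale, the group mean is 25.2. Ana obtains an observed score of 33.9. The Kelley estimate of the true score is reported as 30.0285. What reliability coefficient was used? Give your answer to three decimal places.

0.555

T̂ = ρX + (1 − ρ)μ  ⇒  T̂ − μ = ρ(X − μ)
ρ = (T̂ − μ)/(X − μ) = (30.0285 − 25.2) / (33.9 − 25.2) = 4.8285 / 8.7 = 0.55500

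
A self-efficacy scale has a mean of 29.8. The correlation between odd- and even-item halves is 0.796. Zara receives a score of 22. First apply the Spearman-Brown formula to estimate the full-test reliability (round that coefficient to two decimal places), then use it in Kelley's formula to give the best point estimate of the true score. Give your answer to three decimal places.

22.858

Spearman-Brown: ρ = 2r/(1 + r) = 2(0.796)/(1 + 0.796) = 1.5920/1.796 = 0.8864 → 0.89
Weight the observed score by reliability and the mean by (1 − reliability): T̂ = 0.89·22 + 0.11·29.8 = 19.58 + 3.278 = 22.8580.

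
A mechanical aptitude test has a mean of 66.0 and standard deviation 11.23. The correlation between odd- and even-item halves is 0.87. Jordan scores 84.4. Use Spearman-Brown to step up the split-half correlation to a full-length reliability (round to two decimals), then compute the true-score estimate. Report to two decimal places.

83.11

Spearman-Brown: ρ = 2r/(1 + r) = 2(0.87)/(1 + 0.87) = 1.740/1.87 = 0.9305 → 0.93
Weight the observed score by reliability and the mean by (1 − reliability): T̂ = 0.93·84.4 + 0.07·66.0 = 78.492 + 4.620 = 83.112.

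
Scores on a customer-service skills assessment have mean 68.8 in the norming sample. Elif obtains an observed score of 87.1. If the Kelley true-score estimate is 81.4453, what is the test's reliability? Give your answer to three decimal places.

T̂ = ρX + (1 − ρ)μ  ⇒  T̂ − μ = ρ(X − μ)
ρ = (T̂ − μ)/(X − μ) = (81.4453 − 68.8) / (87.1 − 68.8) = 12.6453 / 18.3 = 0.69100

0.691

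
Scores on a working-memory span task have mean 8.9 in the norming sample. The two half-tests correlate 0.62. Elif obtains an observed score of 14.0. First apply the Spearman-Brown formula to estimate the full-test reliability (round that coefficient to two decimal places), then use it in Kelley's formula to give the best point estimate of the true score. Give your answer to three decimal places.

12.827

Spearman-Brown: ρ = 2r/(1 + r) = 2(0.62)/(1 + 0.62) = 1.240/1.62 = 0.7654 → 0.77
T̂ = ρX + (1 − ρ)μ
  = 0.77 × 14.0 + 0.23 × 8.9
  = 10.780 + 2.047
  = 12.8270
  ≈ 12.827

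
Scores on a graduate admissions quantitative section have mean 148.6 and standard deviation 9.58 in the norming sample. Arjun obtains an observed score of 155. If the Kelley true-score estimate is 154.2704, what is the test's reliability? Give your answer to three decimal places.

T̂ = ρX + (1 − ρ)μ  ⇒  T̂ − μ = ρ(X − μ)
ρ = (T̂ − μ)/(X − μ) = (154.2704 − 148.6) / (155 − 148.6) = 5.6704 / 6.4 = 0.88600

0.886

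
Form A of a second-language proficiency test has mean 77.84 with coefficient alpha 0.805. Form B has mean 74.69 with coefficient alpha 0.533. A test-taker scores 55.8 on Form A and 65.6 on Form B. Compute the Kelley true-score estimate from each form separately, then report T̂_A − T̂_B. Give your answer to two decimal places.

T̂_A = 0.805(55.8) + 0.195(77.84) = 60.0978
T̂_B = 0.533(65.6) + 0.467(74.69) = 69.8450
T̂_A − T̂_B = -9.7472

-9.75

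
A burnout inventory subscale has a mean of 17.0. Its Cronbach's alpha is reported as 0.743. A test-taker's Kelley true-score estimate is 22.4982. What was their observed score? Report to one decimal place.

24.4

T̂ = ρX + (1 − ρ)μ  ⇒  X = (T̂ − (1 − ρ)μ) / ρ
X = (22.4982 − 0.257 × 17.0) / 0.743 = (22.4982 − 4.3690) / 0.743 = 18.1292 / 0.743 = 24.400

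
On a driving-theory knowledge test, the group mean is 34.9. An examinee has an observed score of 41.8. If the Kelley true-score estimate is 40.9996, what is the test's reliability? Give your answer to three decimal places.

0.884

T̂ = ρX + (1 − ρ)μ  ⇒  T̂ − μ = ρ(X − μ)
ρ = (T̂ − μ)/(X − μ) = (40.9996 − 34.9) / (41.8 − 34.9) = 6.0996 / 6.9 = 0.88400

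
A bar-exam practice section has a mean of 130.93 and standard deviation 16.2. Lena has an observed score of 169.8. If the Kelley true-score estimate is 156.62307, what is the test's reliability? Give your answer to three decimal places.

T̂ = ρX + (1 − ρ)μ  ⇒  T̂ − μ = ρ(X − μ)
ρ = (T̂ − μ)/(X − μ) = (156.62307 − 130.93) / (169.8 − 130.93) = 25.69307 / 38.87 = 0.66100

0.661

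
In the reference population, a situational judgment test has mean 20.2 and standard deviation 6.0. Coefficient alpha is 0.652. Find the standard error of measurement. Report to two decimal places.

3.54

SEM = SD · √(1 − ρ) = 6.0 × √0.348 = 6.0 × 0.5899 = 3.539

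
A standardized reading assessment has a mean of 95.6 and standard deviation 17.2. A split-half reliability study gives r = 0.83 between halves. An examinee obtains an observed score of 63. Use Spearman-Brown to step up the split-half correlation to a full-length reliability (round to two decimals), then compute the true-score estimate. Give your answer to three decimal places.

Spearman-Brown: ρ = 2r/(1 + r) = 2(0.83)/(1 + 0.83) = 1.660/1.83 = 0.9071 → 0.91
T̂ = 0.91(63) + 0.09(95.6) = 57.33 + 8.604 = 65.9340 → 65.934

65.934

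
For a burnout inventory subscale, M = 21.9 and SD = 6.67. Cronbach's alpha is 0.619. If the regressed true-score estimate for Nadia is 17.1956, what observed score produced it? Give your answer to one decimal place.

14.3

T̂ = ρX + (1 − ρ)μ  ⇒  X = (T̂ − (1 − ρ)μ) / ρ
X = (17.1956 − 0.381 × 21.9) / 0.619 = (17.1956 − 8.3439) / 0.619 = 8.8517 / 0.619 = 14.300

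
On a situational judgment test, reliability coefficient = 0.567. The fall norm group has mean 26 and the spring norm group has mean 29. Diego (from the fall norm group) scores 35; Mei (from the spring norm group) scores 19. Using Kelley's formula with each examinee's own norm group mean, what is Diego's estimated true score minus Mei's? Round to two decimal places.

7.77

T̂_Diego = 0.567(35) + 0.433(26) = 31.1030
T̂_Mei = 0.567(19) + 0.433(29) = 23.3300
Difference = 31.1030 − 23.3300 = 7.7730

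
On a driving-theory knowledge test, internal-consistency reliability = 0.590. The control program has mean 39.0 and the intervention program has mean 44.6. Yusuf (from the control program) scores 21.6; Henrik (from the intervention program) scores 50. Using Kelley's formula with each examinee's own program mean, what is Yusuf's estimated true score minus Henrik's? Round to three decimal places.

-19.052

T̂_Yusuf = 0.590(21.6) + 0.410(39.0) = 28.73400
T̂_Henrik = 0.590(50) + 0.410(44.6) = 47.78600
Difference = 28.73400 − 47.78600 = -19.05200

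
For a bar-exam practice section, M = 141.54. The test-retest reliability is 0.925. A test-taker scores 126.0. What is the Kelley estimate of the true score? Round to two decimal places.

127.17

Kelley's formula gives T̂ = 0.925·126.0 + 0.075·141.54 = 116.5500 + 10.61550 = 127.166.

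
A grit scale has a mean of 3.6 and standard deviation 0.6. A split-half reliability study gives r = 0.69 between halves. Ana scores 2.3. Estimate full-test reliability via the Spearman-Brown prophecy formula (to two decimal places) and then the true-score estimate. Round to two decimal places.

2.53

Spearman-Brown: ρ = 2r/(1 + r) = 2(0.69)/(1 + 0.69) = 1.380/1.69 = 0.8166 → 0.82
T̂ = ρX + (1 − ρ)μ
  = 0.82 × 2.3 + 0.18 × 3.6
  = 1.886 + 0.648
  = 2.534
  ≈ 2.53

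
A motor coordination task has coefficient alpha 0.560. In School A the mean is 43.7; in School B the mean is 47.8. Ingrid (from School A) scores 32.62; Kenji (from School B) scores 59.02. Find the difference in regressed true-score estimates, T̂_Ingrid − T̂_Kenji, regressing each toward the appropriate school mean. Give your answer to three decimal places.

-16.588

T̂_Ingrid = 0.560(32.62) + 0.440(43.7) = 37.49520
T̂_Kenji = 0.560(59.02) + 0.440(47.8) = 54.08320
Difference = 37.49520 − 54.08320 = -16.58800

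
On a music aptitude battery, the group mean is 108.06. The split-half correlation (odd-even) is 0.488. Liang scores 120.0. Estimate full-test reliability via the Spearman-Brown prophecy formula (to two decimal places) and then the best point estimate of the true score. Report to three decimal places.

115.940

Spearman-Brown: ρ = 2r/(1 + r) = 2(0.488)/(1 + 0.488) = 0.9760/1.488 = 0.6559 → 0.66
Kelley's formula gives T̂ = 0.66·120.0 + 0.34·108.06 = 79.200 + 36.7404 = 115.9404.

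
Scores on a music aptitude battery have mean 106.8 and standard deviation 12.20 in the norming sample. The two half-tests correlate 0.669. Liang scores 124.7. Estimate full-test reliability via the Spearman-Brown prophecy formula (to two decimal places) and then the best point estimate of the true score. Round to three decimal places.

Spearman-Brown: ρ = 2r/(1 + r) = 2(0.669)/(1 + 0.669) = 1.3380/1.669 = 0.8017 → 0.80
T̂ = 0.80(124.7) + 0.20(106.8) = 99.760 + 21.360 = 121.1200 → 121.120

121.120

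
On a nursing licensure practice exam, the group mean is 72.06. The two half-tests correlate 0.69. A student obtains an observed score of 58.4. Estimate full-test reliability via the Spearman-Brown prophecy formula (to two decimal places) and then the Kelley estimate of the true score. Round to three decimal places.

Spearman-Brown: ρ = 2r/(1 + r) = 2(0.69)/(1 + 0.69) = 1.380/1.69 = 0.8166 → 0.82
Weight the observed score by reliability and the mean by (1 − reliability): T̂ = 0.82·58.4 + 0.18·72.06 = 47.888 + 12.9708 = 60.8588.

60.859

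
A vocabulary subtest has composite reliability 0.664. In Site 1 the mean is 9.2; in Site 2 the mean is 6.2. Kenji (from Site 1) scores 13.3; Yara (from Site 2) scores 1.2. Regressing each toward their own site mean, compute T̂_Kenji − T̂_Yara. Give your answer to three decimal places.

9.042

T̂_Kenji = 0.664(13.3) + 0.336(9.2) = 11.92240
T̂_Yara = 0.664(1.2) + 0.336(6.2) = 2.88000
Difference = 11.92240 − 2.88000 = 9.04240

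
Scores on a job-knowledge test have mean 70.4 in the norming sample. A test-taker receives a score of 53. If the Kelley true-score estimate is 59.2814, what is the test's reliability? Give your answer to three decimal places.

0.639

T̂ = ρX + (1 − ρ)μ  ⇒  T̂ − μ = ρ(X − μ)
ρ = (T̂ − μ)/(X − μ) = (59.2814 − 70.4) / (53 − 70.4) = -11.1186 / -17.4 = 0.63900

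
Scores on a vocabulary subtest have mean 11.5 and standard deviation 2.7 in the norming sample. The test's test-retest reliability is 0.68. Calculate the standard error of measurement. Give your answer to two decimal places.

SEM = SD · √(1 − ρ) = 2.7 × √0.32 = 2.7 × 0.5657 = 1.527

1.53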